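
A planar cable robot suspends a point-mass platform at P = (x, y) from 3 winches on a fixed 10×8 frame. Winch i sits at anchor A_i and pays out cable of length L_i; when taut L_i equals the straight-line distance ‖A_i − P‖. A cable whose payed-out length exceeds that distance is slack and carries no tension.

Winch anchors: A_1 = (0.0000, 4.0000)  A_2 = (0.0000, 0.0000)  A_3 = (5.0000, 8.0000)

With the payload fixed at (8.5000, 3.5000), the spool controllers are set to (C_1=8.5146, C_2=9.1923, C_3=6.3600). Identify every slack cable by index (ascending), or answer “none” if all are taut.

3

i=1: geometric 8.5147 vs commanded 8.5146 ⇒ taut
i=2: geometric 9.1924 vs commanded 9.1923 ⇒ taut
i=3: geometric 5.7009 vs commanded 6.3600 ⇒ slack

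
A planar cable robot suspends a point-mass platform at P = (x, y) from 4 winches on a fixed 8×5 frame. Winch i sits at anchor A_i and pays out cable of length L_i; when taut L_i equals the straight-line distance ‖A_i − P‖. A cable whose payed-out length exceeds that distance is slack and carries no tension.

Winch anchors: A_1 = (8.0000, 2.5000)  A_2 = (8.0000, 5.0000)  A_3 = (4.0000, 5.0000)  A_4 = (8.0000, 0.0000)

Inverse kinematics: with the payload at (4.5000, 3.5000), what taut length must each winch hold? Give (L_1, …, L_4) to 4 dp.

cable 1: Δx=3.5000, Δy=-1.0000; L_1 = √(Δx²+Δy²) = 3.6401
cable 2: Δx=3.5000, Δy=1.5000; L_2 = √(Δx²+Δy²) = 3.8079
cable 3: Δx=-0.5000, Δy=1.5000; L_3 = √(Δx²+Δy²) = 1.5811
cable 4: Δx=3.5000, Δy=-3.5000; L_4 = √(Δx²+Δy²) = 4.9497

(3.6401, 3.8079, 1.5811, 4.9497)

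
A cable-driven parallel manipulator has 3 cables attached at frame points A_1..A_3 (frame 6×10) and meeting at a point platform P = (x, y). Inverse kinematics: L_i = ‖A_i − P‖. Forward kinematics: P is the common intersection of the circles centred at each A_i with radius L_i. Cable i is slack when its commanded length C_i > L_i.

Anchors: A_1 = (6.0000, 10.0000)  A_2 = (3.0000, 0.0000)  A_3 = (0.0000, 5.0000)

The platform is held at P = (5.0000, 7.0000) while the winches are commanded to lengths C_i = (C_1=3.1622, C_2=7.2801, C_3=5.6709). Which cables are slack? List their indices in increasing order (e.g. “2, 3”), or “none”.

3

i=1: geometric 3.1623 vs commanded 3.1622 ⇒ taut
i=2: geometric 7.2801 vs commanded 7.2801 ⇒ taut
i=3: geometric 5.3852 vs commanded 5.6709 ⇒ slack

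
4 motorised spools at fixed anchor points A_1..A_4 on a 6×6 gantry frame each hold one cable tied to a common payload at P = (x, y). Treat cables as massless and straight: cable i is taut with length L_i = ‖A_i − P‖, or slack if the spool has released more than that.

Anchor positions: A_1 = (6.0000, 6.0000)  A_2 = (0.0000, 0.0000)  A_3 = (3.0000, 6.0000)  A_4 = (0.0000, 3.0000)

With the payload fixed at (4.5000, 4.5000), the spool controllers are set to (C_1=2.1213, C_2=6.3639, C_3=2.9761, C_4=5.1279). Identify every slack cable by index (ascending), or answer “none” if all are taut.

3, 4

cable 1: √((1.5000)²+(1.5000)²)=2.1213, C_1=2.1213: taut
cable 2: √((-4.5000)²+(-4.5000)²)=6.3640, C_2=6.3639: taut
cable 3: √((-1.5000)²+(1.5000)²)=2.1213, C_3=2.9761: slack
cable 4: √((-4.5000)²+(-1.5000)²)=4.7434, C_4=5.1279: slack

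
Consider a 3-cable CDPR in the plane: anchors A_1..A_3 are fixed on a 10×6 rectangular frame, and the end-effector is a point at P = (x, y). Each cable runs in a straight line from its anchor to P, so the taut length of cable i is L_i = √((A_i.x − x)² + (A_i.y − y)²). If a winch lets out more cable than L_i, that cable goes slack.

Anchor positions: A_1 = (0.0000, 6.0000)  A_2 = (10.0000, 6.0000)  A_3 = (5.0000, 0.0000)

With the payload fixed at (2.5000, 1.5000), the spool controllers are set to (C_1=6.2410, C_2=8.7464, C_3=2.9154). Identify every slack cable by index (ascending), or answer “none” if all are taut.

1

i=1: geometric 5.1478 vs commanded 6.2410 ⇒ slack
i=2: geometric 8.7464 vs commanded 8.7464 ⇒ taut
i=3: geometric 2.9155 vs commanded 2.9154 ⇒ taut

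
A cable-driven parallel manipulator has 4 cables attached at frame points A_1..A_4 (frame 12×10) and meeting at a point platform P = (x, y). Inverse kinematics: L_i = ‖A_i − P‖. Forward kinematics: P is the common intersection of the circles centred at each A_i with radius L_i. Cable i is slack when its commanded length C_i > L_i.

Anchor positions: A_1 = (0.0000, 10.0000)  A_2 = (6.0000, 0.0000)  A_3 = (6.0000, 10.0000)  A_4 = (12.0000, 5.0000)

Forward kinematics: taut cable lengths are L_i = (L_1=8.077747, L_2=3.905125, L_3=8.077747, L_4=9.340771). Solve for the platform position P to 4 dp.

(3.0000, 2.5000)

circle eqns → linear via eq_j − eq_1; set c_j = A_j·A_j − L_j²
c_1 = 0.0000+100.0000−65.2500 = 34.7500
-12.0000·x + 20.0000·y = c_1−c_2 = 14.0000
-12.0000·x + 0.0000·y = c_1−c_3 = -36.0000
-24.0000·x + 10.0000·y = c_1−c_4 = -47.0000
solve first two rows → x=3.0000, y=2.5000
check cable 4: ‖A_4−P‖² = 87.2500 ≈ L_4² = 87.2500 ✓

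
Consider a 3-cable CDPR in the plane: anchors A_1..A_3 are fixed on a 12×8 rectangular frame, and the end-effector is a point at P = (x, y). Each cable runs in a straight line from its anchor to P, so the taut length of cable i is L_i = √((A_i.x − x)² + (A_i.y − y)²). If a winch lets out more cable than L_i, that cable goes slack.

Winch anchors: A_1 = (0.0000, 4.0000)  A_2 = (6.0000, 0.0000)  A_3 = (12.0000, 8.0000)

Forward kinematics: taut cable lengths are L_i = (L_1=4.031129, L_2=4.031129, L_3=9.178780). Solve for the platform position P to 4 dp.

circle eqns → linear via eq_j − eq_1; set c_j = A_j·A_j − L_j²
c_1 = 0.0000+16.0000−16.2500 = -0.2500
-12.0000·x + 8.0000·y = c_1−c_2 = -20.0000
-24.0000·x − 8.0000·y = c_1−c_3 = -124.0000
solve first two rows → x=4.0000, y=3.5000

(4.0000, 3.5000)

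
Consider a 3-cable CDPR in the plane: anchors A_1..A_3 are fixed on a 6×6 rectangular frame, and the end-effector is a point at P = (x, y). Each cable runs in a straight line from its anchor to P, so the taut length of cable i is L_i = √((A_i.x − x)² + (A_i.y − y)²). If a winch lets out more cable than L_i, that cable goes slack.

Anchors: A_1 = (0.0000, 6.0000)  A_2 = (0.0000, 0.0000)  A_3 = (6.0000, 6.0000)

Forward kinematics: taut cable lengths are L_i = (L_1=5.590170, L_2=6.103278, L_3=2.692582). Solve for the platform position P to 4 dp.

each cable: (A_i−P)·(A_i−P) = L_i²; let q_i = ‖A_i‖²−L_i²
q_1 = 0.0000+36.0000−31.2500 = 4.7500
row 1: 0.0000x + 12.0000y = 42.0000  (q_2=-37.2500)
row 2: -12.0000x + 0.0000y = -60.0000  (q_3=64.7500)
Cramer on rows 1–2 → x = 5.0000, y = 3.5000

(5.0000, 3.5000)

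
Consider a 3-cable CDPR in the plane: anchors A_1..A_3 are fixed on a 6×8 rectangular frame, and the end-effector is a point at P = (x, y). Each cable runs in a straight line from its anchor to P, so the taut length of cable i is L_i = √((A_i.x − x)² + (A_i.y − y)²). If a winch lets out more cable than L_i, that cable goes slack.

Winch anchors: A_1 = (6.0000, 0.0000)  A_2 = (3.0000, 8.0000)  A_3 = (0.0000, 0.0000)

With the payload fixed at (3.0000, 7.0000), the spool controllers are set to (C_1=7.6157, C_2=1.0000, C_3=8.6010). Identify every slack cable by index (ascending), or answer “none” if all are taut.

cable 1: L_1 = ‖A_1−P‖ = 7.6158;  C_1 = 7.6157 → taut
cable 2: L_2 = ‖A_2−P‖ = 1.0000;  C_2 = 1.0000 → taut
cable 3: L_3 = ‖A_3−P‖ = 7.6158;  C_3 = 8.6010 → slack

3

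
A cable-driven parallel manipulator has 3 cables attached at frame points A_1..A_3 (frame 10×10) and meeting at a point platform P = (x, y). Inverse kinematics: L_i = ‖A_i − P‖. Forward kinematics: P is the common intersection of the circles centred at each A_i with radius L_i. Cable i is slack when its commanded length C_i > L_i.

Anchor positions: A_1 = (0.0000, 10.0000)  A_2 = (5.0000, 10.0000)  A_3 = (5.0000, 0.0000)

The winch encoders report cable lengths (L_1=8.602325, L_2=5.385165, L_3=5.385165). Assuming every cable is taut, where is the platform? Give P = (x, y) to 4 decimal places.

expand ‖A_i−P‖²=L_i² and subtract eq 1 (c_i ≔ ‖A_i‖²−L_i²)
c_1 = 0.0000+100.0000−74.0000 = 26.0000
eq1−eq2 → [-10.0000  0.0000]·P = -70.0000
eq1−eq3 → [-10.0000  20.0000]·P = 30.0000
2×2 solve → P = (7.0000, 5.0000)

(7.0000, 5.0000)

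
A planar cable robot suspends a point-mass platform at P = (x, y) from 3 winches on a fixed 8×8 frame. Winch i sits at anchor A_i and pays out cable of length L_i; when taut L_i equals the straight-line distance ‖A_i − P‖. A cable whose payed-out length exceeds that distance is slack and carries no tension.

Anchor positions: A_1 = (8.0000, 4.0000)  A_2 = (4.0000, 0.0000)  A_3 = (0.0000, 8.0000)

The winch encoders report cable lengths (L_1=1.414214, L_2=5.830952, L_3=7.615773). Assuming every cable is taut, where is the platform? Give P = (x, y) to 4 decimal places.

(7.0000, 5.0000)

each cable: (A_i−P)·(A_i−P) = L_i²; let q_i = ‖A_i‖²−L_i²
q_1 = 64.0000+16.0000−2.0000 = 78.0000
row 1: 8.0000x + 8.0000y = 96.0000  (q_2=-18.0000)
row 2: 16.0000x − 8.0000y = 72.0000  (q_3=6.0000)
Cramer on rows 1–2 → x = 7.0000, y = 5.0000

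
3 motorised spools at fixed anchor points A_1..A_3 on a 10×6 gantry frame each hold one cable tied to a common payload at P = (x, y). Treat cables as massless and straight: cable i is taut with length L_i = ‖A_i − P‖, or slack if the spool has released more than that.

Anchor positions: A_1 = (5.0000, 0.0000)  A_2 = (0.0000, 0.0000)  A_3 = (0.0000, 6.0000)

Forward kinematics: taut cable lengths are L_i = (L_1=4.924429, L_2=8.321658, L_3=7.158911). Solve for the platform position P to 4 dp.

(7.0000, 4.5000)

expand ‖A_i−P‖²=L_i² and subtract eq 1 (k_i ≔ ‖A_i‖²−L_i²)
k_1 = 25.0000+0.0000−24.2500 = 0.7500
eq1−eq2 → [10.0000  0.0000]·P = 70.0000
eq1−eq3 → [10.0000  -12.0000]·P = 16.0000
2×2 solve → P = (7.0000, 4.5000)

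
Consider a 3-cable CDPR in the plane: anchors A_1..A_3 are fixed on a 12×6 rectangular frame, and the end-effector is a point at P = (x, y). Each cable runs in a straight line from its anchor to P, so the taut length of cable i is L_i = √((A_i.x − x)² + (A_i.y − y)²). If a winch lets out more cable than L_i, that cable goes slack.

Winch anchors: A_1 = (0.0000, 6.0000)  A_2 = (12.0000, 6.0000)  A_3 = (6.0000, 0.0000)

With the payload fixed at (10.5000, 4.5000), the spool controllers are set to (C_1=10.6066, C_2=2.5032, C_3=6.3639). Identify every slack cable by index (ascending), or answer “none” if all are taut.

2

cable 1: L_1 = ‖A_1−P‖ = 10.6066;  C_1 = 10.6066 → taut
cable 2: L_2 = ‖A_2−P‖ = 2.1213;  C_2 = 2.5032 → slack
cable 3: L_3 = ‖A_3−P‖ = 6.3640;  C_3 = 6.3639 → taut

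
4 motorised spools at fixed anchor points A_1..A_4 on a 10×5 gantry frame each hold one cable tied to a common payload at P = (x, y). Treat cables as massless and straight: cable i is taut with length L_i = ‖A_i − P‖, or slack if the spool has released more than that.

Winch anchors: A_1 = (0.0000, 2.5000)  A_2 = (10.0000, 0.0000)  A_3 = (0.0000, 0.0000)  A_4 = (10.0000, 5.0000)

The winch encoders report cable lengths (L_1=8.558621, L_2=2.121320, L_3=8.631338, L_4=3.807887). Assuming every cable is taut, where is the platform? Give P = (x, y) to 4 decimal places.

(8.5000, 1.5000)

circle eqns → linear via eq_j − eq_1; set q_j = A_j·A_j − L_j²
q_1 = 0.0000+6.2500−73.2500 = -67.0000
-20.0000·x + 5.0000·y = q_1−q_2 = -162.5000
0.0000·x + 5.0000·y = q_1−q_3 = 7.5000
-20.0000·x − 5.0000·y = q_1−q_4 = -177.5000
solve first two rows → x=8.5000, y=1.5000
check cable 4: ‖A_4−P‖² = 14.5000 ≈ L_4² = 14.5000 ✓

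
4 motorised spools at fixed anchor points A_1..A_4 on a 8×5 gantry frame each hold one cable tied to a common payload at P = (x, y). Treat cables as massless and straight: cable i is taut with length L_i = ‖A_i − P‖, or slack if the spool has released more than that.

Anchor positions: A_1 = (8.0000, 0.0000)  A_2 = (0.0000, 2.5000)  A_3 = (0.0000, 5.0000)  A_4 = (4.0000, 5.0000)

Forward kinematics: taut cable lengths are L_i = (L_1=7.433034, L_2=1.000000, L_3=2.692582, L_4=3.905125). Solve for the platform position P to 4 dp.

(1.0000, 2.5000)

circle eqns → linear via eq_j − eq_1; set c_j = A_j·A_j − L_j²
c_1 = 64.0000+0.0000−55.2500 = 8.7500
16.0000·x − 5.0000·y = c_1−c_2 = 3.5000
16.0000·x − 10.0000·y = c_1−c_3 = -9.0000
8.0000·x − 10.0000·y = c_1−c_4 = -17.0000
solve first two rows → x=1.0000, y=2.5000
check cable 4: ‖A_4−P‖² = 15.2500 ≈ L_4² = 15.2500 ✓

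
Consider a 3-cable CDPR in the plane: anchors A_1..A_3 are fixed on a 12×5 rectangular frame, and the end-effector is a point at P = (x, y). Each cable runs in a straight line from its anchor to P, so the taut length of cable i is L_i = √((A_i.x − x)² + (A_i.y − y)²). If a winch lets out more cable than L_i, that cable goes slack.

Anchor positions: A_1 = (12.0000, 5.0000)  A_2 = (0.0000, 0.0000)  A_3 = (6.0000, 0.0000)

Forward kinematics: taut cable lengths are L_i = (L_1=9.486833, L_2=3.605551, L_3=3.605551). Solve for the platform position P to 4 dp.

(3.0000, 2.0000)

each cable: (A_i−P)·(A_i−P) = L_i²; let q_i = ‖A_i‖²−L_i²
q_1 = 144.0000+25.0000−90.0000 = 79.0000
row 1: 24.0000x + 10.0000y = 92.0000  (q_2=-13.0000)
row 2: 12.0000x + 10.0000y = 56.0000  (q_3=23.0000)
Cramer on rows 1–2 → x = 3.0000, y = 2.0000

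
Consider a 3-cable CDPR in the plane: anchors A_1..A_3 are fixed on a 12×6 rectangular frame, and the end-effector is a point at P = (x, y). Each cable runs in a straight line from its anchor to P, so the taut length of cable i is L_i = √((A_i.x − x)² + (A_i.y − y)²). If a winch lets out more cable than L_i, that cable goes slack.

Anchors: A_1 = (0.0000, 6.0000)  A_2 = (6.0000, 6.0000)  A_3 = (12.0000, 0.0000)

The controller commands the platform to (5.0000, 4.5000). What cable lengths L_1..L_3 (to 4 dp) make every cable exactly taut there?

L_1 = √((0.0000−5.0000)² + (6.0000−4.5000)²) = 5.2202
L_2 = √((6.0000−5.0000)² + (6.0000−4.5000)²) = 1.8028
L_3 = √((12.0000−5.0000)² + (0.0000−4.5000)²) = 8.3217

(5.2202, 1.8028, 8.3217)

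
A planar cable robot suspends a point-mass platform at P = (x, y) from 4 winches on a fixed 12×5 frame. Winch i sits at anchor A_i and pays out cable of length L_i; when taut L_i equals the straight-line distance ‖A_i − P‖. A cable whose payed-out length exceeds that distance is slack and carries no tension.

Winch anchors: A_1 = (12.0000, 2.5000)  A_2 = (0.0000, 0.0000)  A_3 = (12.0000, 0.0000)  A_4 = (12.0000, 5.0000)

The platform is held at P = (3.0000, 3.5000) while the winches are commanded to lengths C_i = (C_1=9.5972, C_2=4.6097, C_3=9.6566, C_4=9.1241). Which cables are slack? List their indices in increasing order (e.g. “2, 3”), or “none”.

cable 1: √((9.0000)²+(-1.0000)²)=9.0554, C_1=9.5972: slack
cable 2: √((-3.0000)²+(-3.5000)²)=4.6098, C_2=4.6097: taut
cable 3: √((9.0000)²+(-3.5000)²)=9.6566, C_3=9.6566: taut
cable 4: √((9.0000)²+(1.5000)²)=9.1241, C_4=9.1241: taut

1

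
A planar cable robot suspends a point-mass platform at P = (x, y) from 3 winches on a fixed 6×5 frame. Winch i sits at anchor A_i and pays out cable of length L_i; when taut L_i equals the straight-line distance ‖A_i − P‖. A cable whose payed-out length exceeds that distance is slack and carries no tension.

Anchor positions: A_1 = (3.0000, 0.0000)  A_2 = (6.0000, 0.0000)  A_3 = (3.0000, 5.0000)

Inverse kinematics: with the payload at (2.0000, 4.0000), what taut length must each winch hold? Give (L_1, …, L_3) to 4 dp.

(4.1231, 5.6569, 1.4142)

cable 1: Δx=1.0000, Δy=-4.0000; L_1 = √(Δx²+Δy²) = 4.1231
cable 2: Δx=4.0000, Δy=-4.0000; L_2 = √(Δx²+Δy²) = 5.6569
cable 3: Δx=1.0000, Δy=1.0000; L_3 = √(Δx²+Δy²) = 1.4142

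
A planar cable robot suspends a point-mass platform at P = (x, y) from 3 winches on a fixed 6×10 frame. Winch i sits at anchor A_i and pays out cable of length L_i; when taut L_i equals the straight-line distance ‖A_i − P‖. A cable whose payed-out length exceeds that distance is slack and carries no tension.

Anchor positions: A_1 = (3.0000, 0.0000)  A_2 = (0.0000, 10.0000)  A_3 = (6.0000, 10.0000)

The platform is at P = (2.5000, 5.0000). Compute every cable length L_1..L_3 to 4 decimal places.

L_1: Δ = A_1−P = (0.5000, -5.0000) → ‖Δ‖ = √25.2500 = 5.0249
L_2: Δ = A_2−P = (-2.5000, 5.0000) → ‖Δ‖ = √31.2500 = 5.5902
L_3: Δ = A_3−P = (3.5000, 5.0000) → ‖Δ‖ = √37.2500 = 6.1033

(5.0249, 5.5902, 6.1033)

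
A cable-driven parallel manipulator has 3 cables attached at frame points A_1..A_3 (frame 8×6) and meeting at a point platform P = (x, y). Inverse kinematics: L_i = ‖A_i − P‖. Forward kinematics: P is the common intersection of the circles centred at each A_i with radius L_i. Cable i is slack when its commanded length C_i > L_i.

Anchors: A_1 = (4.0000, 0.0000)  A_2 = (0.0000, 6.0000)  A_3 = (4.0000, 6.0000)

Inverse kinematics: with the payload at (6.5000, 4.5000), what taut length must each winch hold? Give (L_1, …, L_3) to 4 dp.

L_1: Δ = A_1−P = (-2.5000, -4.5000) → ‖Δ‖ = √26.5000 = 5.1478
L_2: Δ = A_2−P = (-6.5000, 1.5000) → ‖Δ‖ = √44.5000 = 6.6708
L_3: Δ = A_3−P = (-2.5000, 1.5000) → ‖Δ‖ = √8.5000 = 2.9155

(5.1478, 6.6708, 2.9155)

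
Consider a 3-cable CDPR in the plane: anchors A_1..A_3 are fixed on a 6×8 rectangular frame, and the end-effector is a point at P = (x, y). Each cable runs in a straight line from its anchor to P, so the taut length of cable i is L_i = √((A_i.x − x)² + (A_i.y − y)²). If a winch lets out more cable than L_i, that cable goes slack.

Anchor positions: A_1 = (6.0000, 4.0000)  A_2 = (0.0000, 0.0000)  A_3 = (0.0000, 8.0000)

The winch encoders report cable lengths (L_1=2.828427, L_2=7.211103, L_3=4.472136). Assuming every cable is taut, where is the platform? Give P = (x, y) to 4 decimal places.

(4.0000, 6.0000)

circle eqns → linear via eq_j − eq_1; set q_j = A_j·A_j − L_j²
q_1 = 36.0000+16.0000−8.0000 = 44.0000
12.0000·x + 8.0000·y = q_1−q_2 = 96.0000
12.0000·x − 8.0000·y = q_1−q_3 = 0.0000
solve first two rows → x=4.0000, y=6.0000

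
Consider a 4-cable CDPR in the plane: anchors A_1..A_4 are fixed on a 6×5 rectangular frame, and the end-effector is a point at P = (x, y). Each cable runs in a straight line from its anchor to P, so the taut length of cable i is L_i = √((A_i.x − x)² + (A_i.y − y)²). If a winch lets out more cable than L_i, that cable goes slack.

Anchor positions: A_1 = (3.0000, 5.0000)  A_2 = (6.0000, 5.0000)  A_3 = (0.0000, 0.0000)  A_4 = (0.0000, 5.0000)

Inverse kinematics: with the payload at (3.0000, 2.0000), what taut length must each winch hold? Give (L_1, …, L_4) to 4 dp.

L_1 = √((3.0000−3.0000)² + (5.0000−2.0000)²) = 3.0000
L_2 = √((6.0000−3.0000)² + (5.0000−2.0000)²) = 4.2426
L_3 = √((0.0000−3.0000)² + (0.0000−2.0000)²) = 3.6056
L_4 = √((0.0000−3.0000)² + (5.0000−2.0000)²) = 4.2426

(3.0000, 4.2426, 3.6056, 4.2426)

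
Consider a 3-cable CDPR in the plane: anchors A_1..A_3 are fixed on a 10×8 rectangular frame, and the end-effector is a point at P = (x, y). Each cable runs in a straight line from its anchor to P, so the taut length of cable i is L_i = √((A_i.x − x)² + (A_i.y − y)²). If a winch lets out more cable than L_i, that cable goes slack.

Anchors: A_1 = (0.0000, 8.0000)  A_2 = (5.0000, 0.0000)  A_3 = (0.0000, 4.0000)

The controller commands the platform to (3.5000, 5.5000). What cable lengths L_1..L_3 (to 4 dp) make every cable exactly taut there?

L_1: Δ = A_1−P = (-3.5000, 2.5000) → ‖Δ‖ = √18.5000 = 4.3012
L_2: Δ = A_2−P = (1.5000, -5.5000) → ‖Δ‖ = √32.5000 = 5.7009
L_3: Δ = A_3−P = (-3.5000, -1.5000) → ‖Δ‖ = √14.5000 = 3.8079

(4.3012, 5.7009, 3.8079)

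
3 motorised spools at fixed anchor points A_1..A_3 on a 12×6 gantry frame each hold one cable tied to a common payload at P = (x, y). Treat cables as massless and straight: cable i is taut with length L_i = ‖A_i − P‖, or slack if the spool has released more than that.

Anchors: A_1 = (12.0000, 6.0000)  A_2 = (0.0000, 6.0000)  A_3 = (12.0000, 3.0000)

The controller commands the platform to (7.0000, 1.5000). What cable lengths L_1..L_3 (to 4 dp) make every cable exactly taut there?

(6.7268, 8.3217, 5.2202)

L_1 = √((12.0000−7.0000)² + (6.0000−1.5000)²) = 6.7268
L_2 = √((0.0000−7.0000)² + (6.0000−1.5000)²) = 8.3217
L_3 = √((12.0000−7.0000)² + (3.0000−1.5000)²) = 5.2202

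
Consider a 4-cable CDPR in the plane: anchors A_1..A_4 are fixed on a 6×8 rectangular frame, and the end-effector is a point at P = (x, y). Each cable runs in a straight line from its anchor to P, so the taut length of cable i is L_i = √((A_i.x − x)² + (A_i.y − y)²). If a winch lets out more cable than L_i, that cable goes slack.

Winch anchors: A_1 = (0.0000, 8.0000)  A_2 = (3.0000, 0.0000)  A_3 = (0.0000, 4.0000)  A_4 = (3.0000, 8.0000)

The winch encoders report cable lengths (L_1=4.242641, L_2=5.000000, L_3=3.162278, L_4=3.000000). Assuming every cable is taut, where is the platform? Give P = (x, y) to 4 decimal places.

(3.0000, 5.0000)

expand ‖A_i−P‖²=L_i² and subtract eq 1 (k_i ≔ ‖A_i‖²−L_i²)
k_1 = 0.0000+64.0000−18.0000 = 46.0000
eq1−eq2 → [-6.0000  16.0000]·P = 62.0000
eq1−eq3 → [0.0000  8.0000]·P = 40.0000
eq1−eq4 → [-6.0000  0.0000]·P = -18.0000
2×2 solve → P = (3.0000, 5.0000)
check cable 4: ‖A_4−P‖² = 9.0000 ≈ L_4² = 9.0000 ✓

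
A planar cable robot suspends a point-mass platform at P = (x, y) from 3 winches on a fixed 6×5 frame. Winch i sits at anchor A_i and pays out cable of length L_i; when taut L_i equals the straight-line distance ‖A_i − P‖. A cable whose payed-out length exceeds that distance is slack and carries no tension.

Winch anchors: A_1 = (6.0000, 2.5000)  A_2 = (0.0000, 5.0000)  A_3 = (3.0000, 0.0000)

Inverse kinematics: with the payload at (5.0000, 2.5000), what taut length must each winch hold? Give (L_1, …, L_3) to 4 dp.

(1.0000, 5.5902, 3.2016)

cable 1: Δx=1.0000, Δy=0.0000; L_1 = √(Δx²+Δy²) = 1.0000
cable 2: Δx=-5.0000, Δy=2.5000; L_2 = √(Δx²+Δy²) = 5.5902
cable 3: Δx=-2.0000, Δy=-2.5000; L_3 = √(Δx²+Δy²) = 3.2016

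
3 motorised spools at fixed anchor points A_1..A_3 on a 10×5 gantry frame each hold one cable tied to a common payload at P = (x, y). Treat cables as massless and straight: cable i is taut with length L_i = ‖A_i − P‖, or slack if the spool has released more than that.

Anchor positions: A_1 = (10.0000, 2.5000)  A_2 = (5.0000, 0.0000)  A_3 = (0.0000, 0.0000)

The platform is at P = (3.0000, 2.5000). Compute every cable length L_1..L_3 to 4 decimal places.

cable 1: Δx=7.0000, Δy=0.0000; L_1 = √(Δx²+Δy²) = 7.0000
cable 2: Δx=2.0000, Δy=-2.5000; L_2 = √(Δx²+Δy²) = 3.2016
cable 3: Δx=-3.0000, Δy=-2.5000; L_3 = √(Δx²+Δy²) = 3.9051

(7.0000, 3.2016, 3.9051)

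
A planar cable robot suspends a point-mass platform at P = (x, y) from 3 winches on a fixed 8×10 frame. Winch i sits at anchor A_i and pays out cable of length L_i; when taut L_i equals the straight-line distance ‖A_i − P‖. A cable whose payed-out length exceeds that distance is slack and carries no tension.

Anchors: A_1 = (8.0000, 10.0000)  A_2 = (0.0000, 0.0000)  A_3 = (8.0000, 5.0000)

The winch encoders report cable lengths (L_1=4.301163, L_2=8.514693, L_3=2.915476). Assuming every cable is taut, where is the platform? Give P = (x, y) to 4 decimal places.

(5.5000, 6.5000)

each cable: (A_i−P)·(A_i−P) = L_i²; let c_i = ‖A_i‖²−L_i²
c_1 = 64.0000+100.0000−18.5000 = 145.5000
row 1: 16.0000x + 20.0000y = 218.0000  (c_2=-72.5000)
row 2: 0.0000x + 10.0000y = 65.0000  (c_3=80.5000)
Cramer on rows 1–2 → x = 5.5000, y = 6.5000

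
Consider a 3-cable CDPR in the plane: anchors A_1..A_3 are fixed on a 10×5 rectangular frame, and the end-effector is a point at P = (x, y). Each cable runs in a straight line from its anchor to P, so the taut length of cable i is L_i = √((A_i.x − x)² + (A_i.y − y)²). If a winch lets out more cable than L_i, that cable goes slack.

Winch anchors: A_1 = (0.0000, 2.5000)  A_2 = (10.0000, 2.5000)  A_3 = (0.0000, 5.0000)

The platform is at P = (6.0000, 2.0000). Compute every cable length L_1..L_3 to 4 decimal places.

cable 1: Δx=-6.0000, Δy=0.5000; L_1 = √(Δx²+Δy²) = 6.0208
cable 2: Δx=4.0000, Δy=0.5000; L_2 = √(Δx²+Δy²) = 4.0311
cable 3: Δx=-6.0000, Δy=3.0000; L_3 = √(Δx²+Δy²) = 6.7082

(6.0208, 4.0311, 6.7082)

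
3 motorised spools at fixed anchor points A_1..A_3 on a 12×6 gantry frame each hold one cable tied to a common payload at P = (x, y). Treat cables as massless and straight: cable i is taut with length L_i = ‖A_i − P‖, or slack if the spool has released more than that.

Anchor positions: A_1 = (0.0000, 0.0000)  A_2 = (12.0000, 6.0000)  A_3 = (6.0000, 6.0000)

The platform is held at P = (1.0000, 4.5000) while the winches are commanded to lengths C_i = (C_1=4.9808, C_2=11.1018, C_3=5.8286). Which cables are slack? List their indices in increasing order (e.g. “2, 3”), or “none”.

1, 3

cable 1: √((-1.0000)²+(-4.5000)²)=4.6098, C_1=4.9808: slack
cable 2: √((11.0000)²+(1.5000)²)=11.1018, C_2=11.1018: taut
cable 3: √((5.0000)²+(1.5000)²)=5.2202, C_3=5.8286: slack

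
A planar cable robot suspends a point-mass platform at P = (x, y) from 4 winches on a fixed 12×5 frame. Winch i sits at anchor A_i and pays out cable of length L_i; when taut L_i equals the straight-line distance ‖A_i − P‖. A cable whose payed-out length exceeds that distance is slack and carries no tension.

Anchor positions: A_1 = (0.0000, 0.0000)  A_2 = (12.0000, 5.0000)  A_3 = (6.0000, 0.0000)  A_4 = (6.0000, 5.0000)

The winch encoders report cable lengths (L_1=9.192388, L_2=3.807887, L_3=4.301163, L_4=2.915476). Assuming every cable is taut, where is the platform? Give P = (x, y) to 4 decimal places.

expand ‖A_i−P‖²=L_i² and subtract eq 1 (k_i ≔ ‖A_i‖²−L_i²)
k_1 = 0.0000+0.0000−84.5000 = -84.5000
eq1−eq2 → [-24.0000  -10.0000]·P = -239.0000
eq1−eq3 → [-12.0000  0.0000]·P = -102.0000
eq1−eq4 → [-12.0000  -10.0000]·P = -137.0000
2×2 solve → P = (8.5000, 3.5000)
check cable 4: ‖A_4−P‖² = 8.5000 ≈ L_4² = 8.5000 ✓

(8.5000, 3.5000)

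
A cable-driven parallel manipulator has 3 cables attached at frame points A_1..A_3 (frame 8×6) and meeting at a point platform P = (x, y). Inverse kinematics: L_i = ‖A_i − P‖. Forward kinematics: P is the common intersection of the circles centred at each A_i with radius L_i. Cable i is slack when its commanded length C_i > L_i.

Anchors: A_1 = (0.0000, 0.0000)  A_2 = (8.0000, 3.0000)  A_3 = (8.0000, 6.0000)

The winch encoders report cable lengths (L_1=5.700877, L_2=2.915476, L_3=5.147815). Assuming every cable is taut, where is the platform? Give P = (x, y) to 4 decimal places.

expand ‖A_i−P‖²=L_i² and subtract eq 1 (q_i ≔ ‖A_i‖²−L_i²)
q_1 = 0.0000+0.0000−32.5000 = -32.5000
eq1−eq2 → [-16.0000  -6.0000]·P = -97.0000
eq1−eq3 → [-16.0000  -12.0000]·P = -106.0000
2×2 solve → P = (5.5000, 1.5000)

(5.5000, 1.5000)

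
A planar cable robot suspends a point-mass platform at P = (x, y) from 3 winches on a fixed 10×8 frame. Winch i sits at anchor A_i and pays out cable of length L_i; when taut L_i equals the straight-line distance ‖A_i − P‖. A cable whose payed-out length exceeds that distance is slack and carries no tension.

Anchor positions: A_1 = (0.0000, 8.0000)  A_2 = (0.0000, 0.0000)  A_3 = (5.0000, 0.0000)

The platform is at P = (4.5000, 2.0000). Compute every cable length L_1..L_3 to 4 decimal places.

(7.5000, 4.9244, 2.0616)

cable 1: Δx=-4.5000, Δy=6.0000; L_1 = √(Δx²+Δy²) = 7.5000
cable 2: Δx=-4.5000, Δy=-2.0000; L_2 = √(Δx²+Δy²) = 4.9244
cable 3: Δx=0.5000, Δy=-2.0000; L_3 = √(Δx²+Δy²) = 2.0616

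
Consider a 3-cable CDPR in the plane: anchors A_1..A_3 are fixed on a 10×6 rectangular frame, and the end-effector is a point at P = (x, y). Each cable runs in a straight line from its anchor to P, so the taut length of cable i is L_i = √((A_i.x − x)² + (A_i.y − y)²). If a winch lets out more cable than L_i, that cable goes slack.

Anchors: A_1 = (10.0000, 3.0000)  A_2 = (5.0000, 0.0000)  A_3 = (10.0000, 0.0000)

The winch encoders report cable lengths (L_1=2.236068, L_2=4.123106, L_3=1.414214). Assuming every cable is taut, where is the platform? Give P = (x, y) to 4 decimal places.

each cable: (A_i−P)·(A_i−P) = L_i²; let k_i = ‖A_i‖²−L_i²
k_1 = 100.0000+9.0000−5.0000 = 104.0000
row 1: 10.0000x + 6.0000y = 96.0000  (k_2=8.0000)
row 2: 0.0000x + 6.0000y = 6.0000  (k_3=98.0000)
Cramer on rows 1–2 → x = 9.0000, y = 1.0000

(9.0000, 1.0000)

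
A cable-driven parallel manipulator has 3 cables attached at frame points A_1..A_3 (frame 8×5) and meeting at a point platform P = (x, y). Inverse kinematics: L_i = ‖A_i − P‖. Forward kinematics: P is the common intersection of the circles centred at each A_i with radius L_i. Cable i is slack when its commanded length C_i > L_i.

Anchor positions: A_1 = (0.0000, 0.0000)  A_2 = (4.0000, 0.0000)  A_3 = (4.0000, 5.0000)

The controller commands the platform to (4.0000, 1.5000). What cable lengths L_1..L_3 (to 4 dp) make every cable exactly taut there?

L_1 = √((0.0000−4.0000)² + (0.0000−1.5000)²) = 4.2720
L_2 = √((4.0000−4.0000)² + (0.0000−1.5000)²) = 1.5000
L_3 = √((4.0000−4.0000)² + (5.0000−1.5000)²) = 3.5000

(4.2720, 1.5000, 3.5000)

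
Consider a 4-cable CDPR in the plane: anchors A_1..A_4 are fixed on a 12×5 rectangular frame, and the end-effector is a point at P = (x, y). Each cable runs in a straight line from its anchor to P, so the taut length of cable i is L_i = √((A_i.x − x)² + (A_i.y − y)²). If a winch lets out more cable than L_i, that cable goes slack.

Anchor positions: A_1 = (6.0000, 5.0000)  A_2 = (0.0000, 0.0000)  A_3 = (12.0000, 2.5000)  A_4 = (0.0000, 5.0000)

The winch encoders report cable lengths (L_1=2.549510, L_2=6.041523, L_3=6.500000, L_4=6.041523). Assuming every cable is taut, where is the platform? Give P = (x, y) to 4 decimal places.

circle eqns → linear via eq_j − eq_1; set k_j = A_j·A_j − L_j²
k_1 = 36.0000+25.0000−6.5000 = 54.5000
12.0000·x + 10.0000·y = k_1−k_2 = 91.0000
-12.0000·x + 5.0000·y = k_1−k_3 = -53.5000
12.0000·x + 0.0000·y = k_1−k_4 = 66.0000
solve first two rows → x=5.5000, y=2.5000
check cable 4: ‖A_4−P‖² = 36.5000 ≈ L_4² = 36.5000 ✓

(5.5000, 2.5000)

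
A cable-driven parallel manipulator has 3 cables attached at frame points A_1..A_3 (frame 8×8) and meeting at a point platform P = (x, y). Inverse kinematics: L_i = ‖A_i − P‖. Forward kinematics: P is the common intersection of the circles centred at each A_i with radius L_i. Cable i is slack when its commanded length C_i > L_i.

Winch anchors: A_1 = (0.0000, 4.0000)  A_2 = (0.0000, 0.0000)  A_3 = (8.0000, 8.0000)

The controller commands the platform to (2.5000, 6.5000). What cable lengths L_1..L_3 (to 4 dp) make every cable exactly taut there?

(3.5355, 6.9642, 5.7009)

cable 1: Δx=-2.5000, Δy=-2.5000; L_1 = √(Δx²+Δy²) = 3.5355
cable 2: Δx=-2.5000, Δy=-6.5000; L_2 = √(Δx²+Δy²) = 6.9642
cable 3: Δx=5.5000, Δy=1.5000; L_3 = √(Δx²+Δy²) = 5.7009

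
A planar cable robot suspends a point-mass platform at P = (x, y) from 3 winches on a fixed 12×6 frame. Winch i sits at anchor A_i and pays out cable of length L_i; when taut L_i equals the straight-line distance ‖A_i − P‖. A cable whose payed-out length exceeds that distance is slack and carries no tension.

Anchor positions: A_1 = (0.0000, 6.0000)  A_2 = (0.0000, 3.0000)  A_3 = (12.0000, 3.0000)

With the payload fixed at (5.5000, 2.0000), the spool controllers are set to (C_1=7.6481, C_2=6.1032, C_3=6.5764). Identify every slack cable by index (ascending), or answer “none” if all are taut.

i=1: geometric 6.8007 vs commanded 7.6481 ⇒ slack
i=2: geometric 5.5902 vs commanded 6.1032 ⇒ slack
i=3: geometric 6.5765 vs commanded 6.5764 ⇒ taut

1, 2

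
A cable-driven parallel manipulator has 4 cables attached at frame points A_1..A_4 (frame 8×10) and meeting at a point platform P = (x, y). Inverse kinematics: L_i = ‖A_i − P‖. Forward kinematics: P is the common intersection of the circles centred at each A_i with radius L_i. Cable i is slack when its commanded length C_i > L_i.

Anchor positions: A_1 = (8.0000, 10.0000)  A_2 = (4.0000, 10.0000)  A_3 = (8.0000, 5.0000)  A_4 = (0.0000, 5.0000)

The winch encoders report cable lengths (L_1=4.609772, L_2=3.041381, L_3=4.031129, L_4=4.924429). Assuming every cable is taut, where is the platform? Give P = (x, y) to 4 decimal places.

each cable: (A_i−P)·(A_i−P) = L_i²; let c_i = ‖A_i‖²−L_i²
c_1 = 64.0000+100.0000−21.2500 = 142.7500
row 1: 8.0000x + 0.0000y = 36.0000  (c_2=106.7500)
row 2: 0.0000x + 10.0000y = 70.0000  (c_3=72.7500)
row 3: 16.0000x + 10.0000y = 142.0000  (c_4=0.7500)
Cramer on rows 1–2 → x = 4.5000, y = 7.0000
check cable 4: ‖A_4−P‖² = 24.2500 ≈ L_4² = 24.2500 ✓

(4.5000, 7.0000)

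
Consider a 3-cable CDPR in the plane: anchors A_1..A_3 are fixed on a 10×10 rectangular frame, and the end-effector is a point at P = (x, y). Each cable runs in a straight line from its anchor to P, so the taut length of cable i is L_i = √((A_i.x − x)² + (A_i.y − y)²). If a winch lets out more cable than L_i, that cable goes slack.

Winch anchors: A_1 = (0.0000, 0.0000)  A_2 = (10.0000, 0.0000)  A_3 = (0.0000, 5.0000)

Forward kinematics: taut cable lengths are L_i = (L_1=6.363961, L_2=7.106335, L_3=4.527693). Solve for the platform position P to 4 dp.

expand ‖A_i−P‖²=L_i² and subtract eq 1 (q_i ≔ ‖A_i‖²−L_i²)
q_1 = 0.0000+0.0000−40.5000 = -40.5000
eq1−eq2 → [-20.0000  0.0000]·P = -90.0000
eq1−eq3 → [0.0000  -10.0000]·P = -45.0000
2×2 solve → P = (4.5000, 4.5000)

(4.5000, 4.5000)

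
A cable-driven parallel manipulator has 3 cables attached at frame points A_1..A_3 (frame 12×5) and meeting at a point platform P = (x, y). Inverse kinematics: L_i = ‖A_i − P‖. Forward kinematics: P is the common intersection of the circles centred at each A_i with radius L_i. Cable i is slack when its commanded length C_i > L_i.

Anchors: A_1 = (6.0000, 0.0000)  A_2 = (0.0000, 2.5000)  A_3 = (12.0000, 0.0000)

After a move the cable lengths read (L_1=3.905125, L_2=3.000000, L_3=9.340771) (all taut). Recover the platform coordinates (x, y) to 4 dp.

expand ‖A_i−P‖²=L_i² and subtract eq 1 (q_i ≔ ‖A_i‖²−L_i²)
q_1 = 36.0000+0.0000−15.2500 = 20.7500
eq1−eq2 → [12.0000  -5.0000]·P = 23.5000
eq1−eq3 → [-12.0000  0.0000]·P = -36.0000
2×2 solve → P = (3.0000, 2.5000)

(3.0000, 2.5000)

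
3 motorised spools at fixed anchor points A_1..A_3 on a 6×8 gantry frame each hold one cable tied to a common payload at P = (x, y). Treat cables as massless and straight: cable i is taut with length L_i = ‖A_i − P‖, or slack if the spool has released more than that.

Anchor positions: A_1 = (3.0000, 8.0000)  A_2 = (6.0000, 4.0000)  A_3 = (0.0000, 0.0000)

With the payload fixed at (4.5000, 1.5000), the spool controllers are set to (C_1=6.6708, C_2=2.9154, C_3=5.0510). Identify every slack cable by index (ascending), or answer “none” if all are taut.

i=1: geometric 6.6708 vs commanded 6.6708 ⇒ taut
i=2: geometric 2.9155 vs commanded 2.9154 ⇒ taut
i=3: geometric 4.7434 vs commanded 5.0510 ⇒ slack

3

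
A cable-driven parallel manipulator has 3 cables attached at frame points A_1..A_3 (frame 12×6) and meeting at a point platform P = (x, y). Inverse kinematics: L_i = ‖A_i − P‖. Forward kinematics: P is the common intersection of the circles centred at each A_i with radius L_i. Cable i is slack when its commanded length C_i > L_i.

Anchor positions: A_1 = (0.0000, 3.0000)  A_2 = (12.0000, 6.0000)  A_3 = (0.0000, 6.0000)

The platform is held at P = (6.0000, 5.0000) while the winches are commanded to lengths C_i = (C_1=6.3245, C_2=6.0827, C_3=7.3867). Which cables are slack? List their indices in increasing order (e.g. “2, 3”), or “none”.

i=1: geometric 6.3246 vs commanded 6.3245 ⇒ taut
i=2: geometric 6.0828 vs commanded 6.0827 ⇒ taut
i=3: geometric 6.0828 vs commanded 7.3867 ⇒ slack

3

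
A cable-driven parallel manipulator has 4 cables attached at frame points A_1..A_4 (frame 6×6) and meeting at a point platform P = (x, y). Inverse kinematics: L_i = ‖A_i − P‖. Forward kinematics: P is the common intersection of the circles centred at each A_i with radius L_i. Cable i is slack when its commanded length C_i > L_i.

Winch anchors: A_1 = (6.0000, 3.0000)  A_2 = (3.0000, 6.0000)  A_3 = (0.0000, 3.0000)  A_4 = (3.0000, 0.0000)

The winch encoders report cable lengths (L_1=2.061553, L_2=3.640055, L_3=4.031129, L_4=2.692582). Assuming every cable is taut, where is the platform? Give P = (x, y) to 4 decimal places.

each cable: (A_i−P)·(A_i−P) = L_i²; let c_i = ‖A_i‖²−L_i²
c_1 = 36.0000+9.0000−4.2500 = 40.7500
row 1: 6.0000x − 6.0000y = 9.0000  (c_2=31.7500)
row 2: 12.0000x + 0.0000y = 48.0000  (c_3=-7.2500)
row 3: 6.0000x + 6.0000y = 39.0000  (c_4=1.7500)
Cramer on rows 1–2 → x = 4.0000, y = 2.5000
check cable 4: ‖A_4−P‖² = 7.2500 ≈ L_4² = 7.2500 ✓

(4.0000, 2.5000)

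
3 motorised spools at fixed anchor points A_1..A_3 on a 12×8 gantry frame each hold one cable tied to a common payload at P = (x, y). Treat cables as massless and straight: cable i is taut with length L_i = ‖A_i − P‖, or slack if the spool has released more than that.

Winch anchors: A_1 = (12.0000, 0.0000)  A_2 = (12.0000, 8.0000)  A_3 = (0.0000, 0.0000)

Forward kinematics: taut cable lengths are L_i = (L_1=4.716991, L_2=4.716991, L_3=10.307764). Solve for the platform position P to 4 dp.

expand ‖A_i−P‖²=L_i² and subtract eq 1 (k_i ≔ ‖A_i‖²−L_i²)
k_1 = 144.0000+0.0000−22.2500 = 121.7500
eq1−eq2 → [0.0000  -16.0000]·P = -64.0000
eq1−eq3 → [24.0000  0.0000]·P = 228.0000
2×2 solve → P = (9.5000, 4.0000)

(9.5000, 4.0000)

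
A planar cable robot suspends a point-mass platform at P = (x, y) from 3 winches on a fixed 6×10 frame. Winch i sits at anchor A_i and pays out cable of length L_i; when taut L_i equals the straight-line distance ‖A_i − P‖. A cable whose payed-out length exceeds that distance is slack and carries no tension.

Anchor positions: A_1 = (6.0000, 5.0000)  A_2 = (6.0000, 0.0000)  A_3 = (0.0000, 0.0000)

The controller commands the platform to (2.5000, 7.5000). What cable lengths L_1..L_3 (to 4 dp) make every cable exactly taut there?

L_1 = √((6.0000−2.5000)² + (5.0000−7.5000)²) = 4.3012
L_2 = √((6.0000−2.5000)² + (0.0000−7.5000)²) = 8.2765
L_3 = √((0.0000−2.5000)² + (0.0000−7.5000)²) = 7.9057

(4.3012, 8.2765, 7.9057)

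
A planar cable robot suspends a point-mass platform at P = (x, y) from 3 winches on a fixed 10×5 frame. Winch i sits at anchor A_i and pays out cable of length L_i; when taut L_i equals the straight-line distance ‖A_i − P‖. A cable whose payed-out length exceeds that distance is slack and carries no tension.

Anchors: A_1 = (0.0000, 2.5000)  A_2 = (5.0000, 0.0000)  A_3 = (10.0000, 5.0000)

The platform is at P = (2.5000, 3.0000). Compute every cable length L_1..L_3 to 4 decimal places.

L_1 = √((0.0000−2.5000)² + (2.5000−3.0000)²) = 2.5495
L_2 = √((5.0000−2.5000)² + (0.0000−3.0000)²) = 3.9051
L_3 = √((10.0000−2.5000)² + (5.0000−3.0000)²) = 7.7621

(2.5495, 3.9051, 7.7621)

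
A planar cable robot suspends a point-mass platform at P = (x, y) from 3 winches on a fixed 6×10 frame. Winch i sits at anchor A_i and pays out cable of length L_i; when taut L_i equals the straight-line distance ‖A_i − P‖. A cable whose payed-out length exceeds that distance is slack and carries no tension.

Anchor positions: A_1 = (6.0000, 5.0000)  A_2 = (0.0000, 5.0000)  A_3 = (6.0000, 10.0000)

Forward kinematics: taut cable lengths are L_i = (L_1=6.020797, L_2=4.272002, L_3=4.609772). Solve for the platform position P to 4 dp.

(1.5000, 9.0000)

circle eqns → linear via eq_j − eq_1; set c_j = A_j·A_j − L_j²
c_1 = 36.0000+25.0000−36.2500 = 24.7500
12.0000·x + 0.0000·y = c_1−c_2 = 18.0000
0.0000·x − 10.0000·y = c_1−c_3 = -90.0000
solve first two rows → x=1.5000, y=9.0000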